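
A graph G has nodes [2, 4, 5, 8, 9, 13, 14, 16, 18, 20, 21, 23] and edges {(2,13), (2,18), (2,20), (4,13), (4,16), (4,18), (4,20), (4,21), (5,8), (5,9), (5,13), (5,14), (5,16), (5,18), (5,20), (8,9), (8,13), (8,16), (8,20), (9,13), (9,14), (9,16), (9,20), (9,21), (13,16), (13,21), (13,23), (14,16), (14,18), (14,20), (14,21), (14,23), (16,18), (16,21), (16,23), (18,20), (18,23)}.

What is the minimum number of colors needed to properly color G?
χ(G) = 5

Clique number ω(G) = 5 (lower bound: χ ≥ ω).
The clique on [5, 8, 9, 13, 16] has size 5, forcing χ ≥ 5, and the coloring below uses 5 colors, so χ(G) = 5.
A valid 5-coloring: color 1: [16, 20]; color 2: [13, 14]; color 3: [2, 5, 21, 23]; color 4: [9, 18]; color 5: [4, 8].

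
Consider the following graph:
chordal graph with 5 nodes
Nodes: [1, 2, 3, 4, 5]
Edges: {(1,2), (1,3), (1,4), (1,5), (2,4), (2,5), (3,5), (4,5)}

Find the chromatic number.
Clique number ω(G) = 4 (lower bound: χ ≥ ω).
The clique on [1, 2, 4, 5] has size 4, forcing χ ≥ 4, and the coloring below uses 4 colors, so χ(G) = 4.
A valid 4-coloring: color 1: [5]; color 2: [1]; color 3: [3, 4]; color 4: [2].

χ(G) = 4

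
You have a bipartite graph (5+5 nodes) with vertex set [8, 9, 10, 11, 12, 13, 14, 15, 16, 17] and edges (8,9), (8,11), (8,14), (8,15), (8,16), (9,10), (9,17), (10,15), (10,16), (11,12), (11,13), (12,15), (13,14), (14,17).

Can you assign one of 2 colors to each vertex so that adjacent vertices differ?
A valid 2-coloring: color 1: [8, 10, 12, 13, 17]; color 2: [9, 11, 14, 15, 16].
(χ(G) = 2 ≤ 2.)

Yes, G is 2-colorable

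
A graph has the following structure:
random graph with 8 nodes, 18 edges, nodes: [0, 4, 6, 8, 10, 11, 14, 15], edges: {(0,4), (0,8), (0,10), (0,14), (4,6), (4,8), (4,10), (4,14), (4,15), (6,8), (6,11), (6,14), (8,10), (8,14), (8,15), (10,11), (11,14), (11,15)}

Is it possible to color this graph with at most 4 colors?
A valid 4-coloring: color 1: [4, 11]; color 2: [8]; color 3: [10, 14, 15]; color 4: [0, 6].
(χ(G) = 4 ≤ 4.)

Yes, G is 4-colorable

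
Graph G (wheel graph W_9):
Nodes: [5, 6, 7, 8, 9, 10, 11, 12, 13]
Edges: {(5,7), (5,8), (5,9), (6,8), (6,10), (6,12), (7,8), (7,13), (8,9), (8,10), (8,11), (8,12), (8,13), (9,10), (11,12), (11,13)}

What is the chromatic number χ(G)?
χ(G) = 3

Clique number ω(G) = 3 (lower bound: χ ≥ ω).
The clique on [5, 8, 9] has size 3, forcing χ ≥ 3, and the coloring below uses 3 colors, so χ(G) = 3.
A valid 3-coloring: color 1: [8]; color 2: [5, 10, 12, 13]; color 3: [6, 7, 9, 11].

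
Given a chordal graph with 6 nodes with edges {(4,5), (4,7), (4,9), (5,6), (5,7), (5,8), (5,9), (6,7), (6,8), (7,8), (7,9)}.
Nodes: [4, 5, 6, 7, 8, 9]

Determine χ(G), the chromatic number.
χ(G) = 4

Clique number ω(G) = 4 (lower bound: χ ≥ ω).
The clique on [5, 6, 7, 8] has size 4, forcing χ ≥ 4, and the coloring below uses 4 colors, so χ(G) = 4.
A valid 4-coloring: color 1: [5]; color 2: [7]; color 3: [4, 8]; color 4: [6, 9].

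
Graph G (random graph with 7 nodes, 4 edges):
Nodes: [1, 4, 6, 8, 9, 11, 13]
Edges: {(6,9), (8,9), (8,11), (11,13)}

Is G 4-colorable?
Yes, G is 4-colorable

A valid 4-coloring: color 1: [1, 4, 9, 11]; color 2: [6, 8, 13].
(χ(G) = 2 ≤ 4.)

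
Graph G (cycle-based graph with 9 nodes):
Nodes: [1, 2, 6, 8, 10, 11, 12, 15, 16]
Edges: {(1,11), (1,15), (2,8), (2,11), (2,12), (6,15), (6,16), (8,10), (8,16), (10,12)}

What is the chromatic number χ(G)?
Clique number ω(G) = 2 (lower bound: χ ≥ ω).
Odd cycle [1, 11, 2, 8, 16, 6, 15] needs 3 colors (χ ≥ 3).
The coloring below uses 3 colors, so χ(G) = 3.
A valid 3-coloring: color 1: [1, 2, 6, 10]; color 2: [8, 11, 12, 15]; color 3: [16].

χ(G) = 3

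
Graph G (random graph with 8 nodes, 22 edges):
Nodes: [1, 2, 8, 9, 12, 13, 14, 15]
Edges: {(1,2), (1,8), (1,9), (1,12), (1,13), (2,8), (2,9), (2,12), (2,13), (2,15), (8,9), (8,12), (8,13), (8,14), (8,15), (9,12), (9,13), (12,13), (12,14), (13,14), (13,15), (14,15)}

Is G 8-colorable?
Yes, G is 8-colorable

A valid 8-coloring: color 1: [13]; color 2: [8]; color 3: [2, 14]; color 4: [12, 15]; color 5: [1]; color 6: [9].
(χ(G) = 6 ≤ 8.)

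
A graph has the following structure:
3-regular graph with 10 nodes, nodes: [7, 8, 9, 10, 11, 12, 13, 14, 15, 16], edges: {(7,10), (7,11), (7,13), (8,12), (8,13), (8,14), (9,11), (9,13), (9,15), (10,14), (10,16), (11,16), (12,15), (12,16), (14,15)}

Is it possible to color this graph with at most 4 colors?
Yes, G is 4-colorable

A valid 4-coloring: color 1: [8, 10, 11, 15]; color 2: [7, 9, 12, 14]; color 3: [13, 16].
(χ(G) = 3 ≤ 4.)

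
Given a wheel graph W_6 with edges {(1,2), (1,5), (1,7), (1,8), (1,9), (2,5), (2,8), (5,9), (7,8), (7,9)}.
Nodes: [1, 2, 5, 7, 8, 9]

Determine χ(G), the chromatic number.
χ(G) = 4

Clique number ω(G) = 3 (lower bound: χ ≥ ω).
Odd cycle [2, 5, 9, 7, 8] needs 3 colors (χ ≥ 3).
Vertex 1 is adjacent to every vertex of [2, 5, 7, 8, 9], which already need 3 colors among themselves, so 1 needs a new color (χ ≥ 4).
The coloring below uses 4 colors, so χ(G) = 4.
A valid 4-coloring: color 1: [1]; color 2: [2, 7]; color 3: [5, 8]; color 4: [9].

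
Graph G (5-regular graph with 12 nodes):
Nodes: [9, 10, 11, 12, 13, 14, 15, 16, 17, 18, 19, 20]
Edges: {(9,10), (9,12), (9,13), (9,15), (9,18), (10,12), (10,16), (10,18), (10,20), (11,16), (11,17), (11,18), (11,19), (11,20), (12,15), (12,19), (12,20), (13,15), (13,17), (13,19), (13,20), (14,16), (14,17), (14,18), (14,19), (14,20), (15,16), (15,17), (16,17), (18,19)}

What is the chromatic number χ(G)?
Clique number ω(G) = 3 (lower bound: χ ≥ ω).
The clique on [9, 10, 18] has size 3, forcing χ ≥ 3, and the coloring below uses 3 colors, so χ(G) = 3.
A valid 3-coloring: color 1: [12, 13, 16, 18]; color 2: [10, 11, 14, 15]; color 3: [9, 17, 19, 20].

χ(G) = 3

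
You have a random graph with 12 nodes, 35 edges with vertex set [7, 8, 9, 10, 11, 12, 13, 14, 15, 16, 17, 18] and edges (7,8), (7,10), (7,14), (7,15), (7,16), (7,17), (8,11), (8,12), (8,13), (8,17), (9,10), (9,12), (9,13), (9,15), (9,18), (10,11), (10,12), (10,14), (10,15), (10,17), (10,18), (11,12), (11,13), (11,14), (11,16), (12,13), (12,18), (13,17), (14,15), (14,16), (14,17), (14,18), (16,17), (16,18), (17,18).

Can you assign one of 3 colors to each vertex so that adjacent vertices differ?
No, G is not 3-colorable

The clique on vertices [8, 11, 12, 13] has size 4 > 3, so it alone needs 4 colors.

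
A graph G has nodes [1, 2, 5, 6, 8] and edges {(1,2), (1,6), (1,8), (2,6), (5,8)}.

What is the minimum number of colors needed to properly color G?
Clique number ω(G) = 3 (lower bound: χ ≥ ω).
The clique on [1, 2, 6] has size 3, forcing χ ≥ 3, and the coloring below uses 3 colors, so χ(G) = 3.
A valid 3-coloring: color 1: [1, 5]; color 2: [2, 8]; color 3: [6].

χ(G) = 3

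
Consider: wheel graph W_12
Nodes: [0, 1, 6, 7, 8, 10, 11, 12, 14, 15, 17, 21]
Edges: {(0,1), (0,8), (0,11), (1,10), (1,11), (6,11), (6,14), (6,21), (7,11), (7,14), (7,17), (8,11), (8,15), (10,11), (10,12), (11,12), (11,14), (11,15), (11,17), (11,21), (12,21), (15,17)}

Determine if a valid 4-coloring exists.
A valid 4-coloring: color 1: [11]; color 2: [8, 10, 14, 17, 21]; color 3: [0, 6, 7, 12, 15]; color 4: [1].
(χ(G) = 4 ≤ 4.)

Yes, G is 4-colorable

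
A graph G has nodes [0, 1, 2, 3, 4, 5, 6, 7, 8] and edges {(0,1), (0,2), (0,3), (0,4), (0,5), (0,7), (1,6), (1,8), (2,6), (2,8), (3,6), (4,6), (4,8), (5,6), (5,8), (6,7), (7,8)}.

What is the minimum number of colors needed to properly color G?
χ(G) = 2

Clique number ω(G) = 2 (lower bound: χ ≥ ω).
The graph is bipartite (no odd cycle), so 2 colors suffice: χ(G) = 2.
A valid 2-coloring: color 1: [0, 6, 8]; color 2: [1, 2, 3, 4, 5, 7].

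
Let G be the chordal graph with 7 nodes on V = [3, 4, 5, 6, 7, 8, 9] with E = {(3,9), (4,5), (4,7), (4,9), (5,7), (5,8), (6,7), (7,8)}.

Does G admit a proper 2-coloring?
No, G is not 2-colorable

The clique on vertices [5, 7, 8] has size 3 > 2, so it alone needs 3 colors.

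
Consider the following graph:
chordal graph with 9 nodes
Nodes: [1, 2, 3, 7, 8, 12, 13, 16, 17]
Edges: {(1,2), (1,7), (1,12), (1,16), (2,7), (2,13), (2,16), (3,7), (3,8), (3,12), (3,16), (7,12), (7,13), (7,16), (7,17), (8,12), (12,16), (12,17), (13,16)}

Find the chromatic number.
Clique number ω(G) = 4 (lower bound: χ ≥ ω).
The clique on [1, 2, 7, 16] has size 4, forcing χ ≥ 4, and the coloring below uses 4 colors, so χ(G) = 4.
A valid 4-coloring: color 1: [7, 8]; color 2: [16, 17]; color 3: [2, 12]; color 4: [1, 3, 13].

χ(G) = 4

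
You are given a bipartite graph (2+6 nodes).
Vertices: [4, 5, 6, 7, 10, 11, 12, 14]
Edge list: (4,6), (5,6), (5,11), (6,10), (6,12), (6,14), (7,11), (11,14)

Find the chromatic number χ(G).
χ(G) = 2

Clique number ω(G) = 2 (lower bound: χ ≥ ω).
The graph is bipartite (no odd cycle), so 2 colors suffice: χ(G) = 2.
A valid 2-coloring: color 1: [6, 11]; color 2: [4, 5, 7, 10, 12, 14].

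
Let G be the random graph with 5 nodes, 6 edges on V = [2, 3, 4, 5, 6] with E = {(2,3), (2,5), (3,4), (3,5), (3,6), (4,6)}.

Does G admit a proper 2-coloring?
The clique on vertices [2, 3, 5] has size 3 > 2, so it alone needs 3 colors.

No, G is not 2-colorable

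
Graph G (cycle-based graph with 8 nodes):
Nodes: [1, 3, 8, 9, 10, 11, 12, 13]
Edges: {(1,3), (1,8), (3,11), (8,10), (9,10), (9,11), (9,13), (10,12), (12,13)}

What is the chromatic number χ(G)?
χ(G) = 2

Clique number ω(G) = 2 (lower bound: χ ≥ ω).
The graph is bipartite (no odd cycle), so 2 colors suffice: χ(G) = 2.
A valid 2-coloring: color 1: [1, 10, 11, 13]; color 2: [3, 8, 9, 12].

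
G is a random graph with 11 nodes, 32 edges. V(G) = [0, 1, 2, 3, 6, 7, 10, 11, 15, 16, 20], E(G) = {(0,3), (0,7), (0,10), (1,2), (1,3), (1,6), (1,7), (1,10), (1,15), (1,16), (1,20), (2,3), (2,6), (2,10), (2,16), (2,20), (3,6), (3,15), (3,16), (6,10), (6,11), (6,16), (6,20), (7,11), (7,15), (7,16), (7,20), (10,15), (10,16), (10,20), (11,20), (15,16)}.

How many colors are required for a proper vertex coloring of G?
Clique number ω(G) = 5 (lower bound: χ ≥ ω).
The clique on [1, 2, 6, 10, 16] has size 5, forcing χ ≥ 5, and the coloring below uses 5 colors, so χ(G) = 5.
A valid 5-coloring: color 1: [0, 1, 11]; color 2: [16, 20]; color 3: [6, 15]; color 4: [3, 7, 10]; color 5: [2].

χ(G) = 5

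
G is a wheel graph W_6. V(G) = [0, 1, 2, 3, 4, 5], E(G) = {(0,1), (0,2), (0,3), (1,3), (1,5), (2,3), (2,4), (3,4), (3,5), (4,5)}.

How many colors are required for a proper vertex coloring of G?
χ(G) = 4

Clique number ω(G) = 3 (lower bound: χ ≥ ω).
Odd cycle [1, 0, 2, 4, 5] needs 3 colors (χ ≥ 3).
Vertex 3 is adjacent to every vertex of [0, 1, 2, 4, 5], which already need 3 colors among themselves, so 3 needs a new color (χ ≥ 4).
The coloring below uses 4 colors, so χ(G) = 4.
A valid 4-coloring: color 1: [3]; color 2: [1, 4]; color 3: [0, 5]; color 4: [2].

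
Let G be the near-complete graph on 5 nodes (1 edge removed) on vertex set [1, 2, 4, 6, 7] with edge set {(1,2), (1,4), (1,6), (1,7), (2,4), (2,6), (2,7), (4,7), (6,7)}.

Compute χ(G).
χ(G) = 4

Clique number ω(G) = 4 (lower bound: χ ≥ ω).
The clique on [1, 2, 4, 7] has size 4, forcing χ ≥ 4, and the coloring below uses 4 colors, so χ(G) = 4.
A valid 4-coloring: color 1: [1]; color 2: [7]; color 3: [2]; color 4: [4, 6].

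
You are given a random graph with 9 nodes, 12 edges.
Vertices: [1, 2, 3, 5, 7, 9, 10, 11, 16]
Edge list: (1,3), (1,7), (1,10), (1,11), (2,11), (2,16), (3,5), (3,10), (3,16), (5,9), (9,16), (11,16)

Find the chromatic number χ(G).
Clique number ω(G) = 3 (lower bound: χ ≥ ω).
The clique on [1, 3, 10] has size 3, forcing χ ≥ 3, and the coloring below uses 3 colors, so χ(G) = 3.
A valid 3-coloring: color 1: [3, 7, 9, 11]; color 2: [1, 5, 16]; color 3: [2, 10].

χ(G) = 3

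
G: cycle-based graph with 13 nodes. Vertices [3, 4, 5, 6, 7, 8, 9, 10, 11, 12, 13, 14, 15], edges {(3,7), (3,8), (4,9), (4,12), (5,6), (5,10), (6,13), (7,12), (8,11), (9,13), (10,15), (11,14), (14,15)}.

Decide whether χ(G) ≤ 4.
A valid 4-coloring: color 1: [3, 4, 5, 11, 13, 15]; color 2: [6, 7, 8, 9, 10, 14]; color 3: [12].
(χ(G) = 3 ≤ 4.)

Yes, G is 4-colorable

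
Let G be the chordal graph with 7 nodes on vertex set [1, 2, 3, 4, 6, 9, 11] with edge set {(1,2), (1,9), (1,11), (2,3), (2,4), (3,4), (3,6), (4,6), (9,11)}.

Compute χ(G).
χ(G) = 3

Clique number ω(G) = 3 (lower bound: χ ≥ ω).
The clique on [1, 9, 11] has size 3, forcing χ ≥ 3, and the coloring below uses 3 colors, so χ(G) = 3.
A valid 3-coloring: color 1: [1, 3]; color 2: [2, 6, 11]; color 3: [4, 9].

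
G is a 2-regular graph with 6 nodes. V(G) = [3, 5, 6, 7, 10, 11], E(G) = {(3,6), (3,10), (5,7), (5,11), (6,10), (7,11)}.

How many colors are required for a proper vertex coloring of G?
χ(G) = 3

Clique number ω(G) = 3 (lower bound: χ ≥ ω).
The clique on [5, 7, 11] has size 3, forcing χ ≥ 3, and the coloring below uses 3 colors, so χ(G) = 3.
A valid 3-coloring: color 1: [3, 5]; color 2: [6, 7]; color 3: [10, 11].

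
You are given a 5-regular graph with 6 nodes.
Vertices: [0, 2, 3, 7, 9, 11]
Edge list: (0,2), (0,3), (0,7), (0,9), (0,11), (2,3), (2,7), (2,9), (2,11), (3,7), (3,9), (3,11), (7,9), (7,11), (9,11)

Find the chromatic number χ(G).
Clique number ω(G) = 6 (lower bound: χ ≥ ω).
The clique on [0, 2, 3, 7, 9, 11] has size 6, forcing χ ≥ 6, and the coloring below uses 6 colors, so χ(G) = 6.
A valid 6-coloring: color 1: [3]; color 2: [11]; color 3: [7]; color 4: [0]; color 5: [9]; color 6: [2].

χ(G) = 6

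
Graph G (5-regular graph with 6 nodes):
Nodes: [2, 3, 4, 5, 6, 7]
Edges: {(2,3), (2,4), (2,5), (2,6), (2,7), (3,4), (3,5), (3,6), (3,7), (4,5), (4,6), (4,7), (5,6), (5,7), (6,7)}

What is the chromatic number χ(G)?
χ(G) = 6

Clique number ω(G) = 6 (lower bound: χ ≥ ω).
The clique on [2, 3, 4, 5, 6, 7] has size 6, forcing χ ≥ 6, and the coloring below uses 6 colors, so χ(G) = 6.
A valid 6-coloring: color 1: [3]; color 2: [6]; color 3: [7]; color 4: [4]; color 5: [2]; color 6: [5].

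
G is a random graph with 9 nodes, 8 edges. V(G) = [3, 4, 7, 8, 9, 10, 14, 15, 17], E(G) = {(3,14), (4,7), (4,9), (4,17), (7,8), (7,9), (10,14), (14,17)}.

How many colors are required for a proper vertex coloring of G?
χ(G) = 3

Clique number ω(G) = 3 (lower bound: χ ≥ ω).
The clique on [4, 7, 9] has size 3, forcing χ ≥ 3, and the coloring below uses 3 colors, so χ(G) = 3.
A valid 3-coloring: color 1: [4, 8, 14, 15]; color 2: [3, 7, 10, 17]; color 3: [9].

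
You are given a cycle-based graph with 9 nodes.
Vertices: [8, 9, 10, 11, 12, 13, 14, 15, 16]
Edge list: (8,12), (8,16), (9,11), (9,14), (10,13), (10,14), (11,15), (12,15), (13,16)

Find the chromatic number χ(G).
Clique number ω(G) = 2 (lower bound: χ ≥ ω).
Odd cycle [10, 13, 16, 8, 12, 15, 11, 9, 14] needs 3 colors (χ ≥ 3).
The coloring below uses 3 colors, so χ(G) = 3.
A valid 3-coloring: color 1: [9, 10, 12, 16]; color 2: [8, 13, 14, 15]; color 3: [11].

χ(G) = 3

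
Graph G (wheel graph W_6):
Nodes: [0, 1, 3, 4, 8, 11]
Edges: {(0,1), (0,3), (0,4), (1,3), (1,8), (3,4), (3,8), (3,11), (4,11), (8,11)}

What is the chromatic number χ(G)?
χ(G) = 4

Clique number ω(G) = 3 (lower bound: χ ≥ ω).
Odd cycle [8, 11, 4, 0, 1] needs 3 colors (χ ≥ 3).
Vertex 3 is adjacent to every vertex of [0, 1, 4, 8, 11], which already need 3 colors among themselves, so 3 needs a new color (χ ≥ 4).
The coloring below uses 4 colors, so χ(G) = 4.
A valid 4-coloring: color 1: [3]; color 2: [0, 8]; color 3: [1, 11]; color 4: [4].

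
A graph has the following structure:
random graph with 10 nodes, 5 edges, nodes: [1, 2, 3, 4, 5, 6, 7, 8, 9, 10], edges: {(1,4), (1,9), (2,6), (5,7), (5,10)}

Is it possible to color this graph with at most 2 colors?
Yes, G is 2-colorable

A valid 2-coloring: color 1: [1, 3, 5, 6, 8]; color 2: [2, 4, 7, 9, 10].
(χ(G) = 2 ≤ 2.)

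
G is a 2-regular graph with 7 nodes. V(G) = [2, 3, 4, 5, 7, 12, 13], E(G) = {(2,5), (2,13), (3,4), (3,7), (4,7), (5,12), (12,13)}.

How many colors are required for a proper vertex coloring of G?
χ(G) = 3

Clique number ω(G) = 3 (lower bound: χ ≥ ω).
The clique on [3, 4, 7] has size 3, forcing χ ≥ 3, and the coloring below uses 3 colors, so χ(G) = 3.
A valid 3-coloring: color 1: [4, 5, 13]; color 2: [2, 7, 12]; color 3: [3].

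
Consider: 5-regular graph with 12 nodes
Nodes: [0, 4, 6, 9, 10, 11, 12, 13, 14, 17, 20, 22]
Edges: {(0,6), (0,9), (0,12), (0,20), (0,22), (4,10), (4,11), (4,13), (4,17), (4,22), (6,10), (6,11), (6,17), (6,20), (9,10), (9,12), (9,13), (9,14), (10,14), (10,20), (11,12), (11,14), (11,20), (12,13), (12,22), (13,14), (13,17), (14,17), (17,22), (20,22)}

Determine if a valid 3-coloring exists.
No, G is not 3-colorable

Suppose a proper 3-coloring c exists. The clique [0, 6, 20] takes 3 distinct colors; by symmetry let c(0) = 1, c(6) = 2, c(20) = 3.
- Vertex 10: neighbors [6, 20] already have colors [2, 3] ⇒ c(10) = 1.
- Vertex 11: neighbors [6, 20] already have colors [2, 3] ⇒ c(11) = 1.
- Vertex 22: neighbors [0, 20] already have colors [1, 3] ⇒ c(22) = 2.
- Vertex 4: neighbors [10, 22] already have colors [1, 2] ⇒ c(4) = 3.
- Vertex 12: neighbors [0, 22] already have colors [1, 2] ⇒ c(12) = 3.
- Vertex 9: neighbors [0, 12] already have colors [1, 3] ⇒ c(9) = 2.
- Vertex 13: neighbors [9, 4] already have colors [2, 3] ⇒ c(13) = 1.
- Vertex 17: neighbors [13, 6, 4] already have colors [1, 2, 3] — all 3 colors blocked. Contradiction.
The forced assignments end in a contradiction, so G has no proper 3-coloring (χ ≥ 4).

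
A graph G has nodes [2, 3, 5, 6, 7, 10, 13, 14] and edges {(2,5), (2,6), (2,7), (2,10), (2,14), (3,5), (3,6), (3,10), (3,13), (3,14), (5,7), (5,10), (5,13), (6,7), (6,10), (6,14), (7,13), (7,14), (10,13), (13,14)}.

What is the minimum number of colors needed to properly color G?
Clique number ω(G) = 4 (lower bound: χ ≥ ω).
The clique on [2, 6, 7, 14] has size 4, forcing χ ≥ 4, and the coloring below uses 4 colors, so χ(G) = 4.
A valid 4-coloring: color 1: [2, 13]; color 2: [3, 7]; color 3: [5, 6]; color 4: [10, 14].

χ(G) = 4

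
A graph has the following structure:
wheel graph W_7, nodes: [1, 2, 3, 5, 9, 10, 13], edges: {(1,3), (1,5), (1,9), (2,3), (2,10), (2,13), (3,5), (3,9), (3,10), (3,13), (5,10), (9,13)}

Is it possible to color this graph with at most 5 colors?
A valid 5-coloring: color 1: [3]; color 2: [2, 5, 9]; color 3: [1, 10, 13].
(χ(G) = 3 ≤ 5.)

Yes, G is 5-colorable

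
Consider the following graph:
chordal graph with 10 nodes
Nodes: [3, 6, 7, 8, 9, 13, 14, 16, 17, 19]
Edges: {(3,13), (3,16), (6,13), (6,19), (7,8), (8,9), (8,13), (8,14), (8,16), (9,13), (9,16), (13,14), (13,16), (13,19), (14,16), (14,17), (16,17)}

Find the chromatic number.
Clique number ω(G) = 4 (lower bound: χ ≥ ω).
The clique on [8, 9, 13, 16] has size 4, forcing χ ≥ 4, and the coloring below uses 4 colors, so χ(G) = 4.
A valid 4-coloring: color 1: [7, 13, 17]; color 2: [6, 16]; color 3: [3, 8, 19]; color 4: [9, 14].

χ(G) = 4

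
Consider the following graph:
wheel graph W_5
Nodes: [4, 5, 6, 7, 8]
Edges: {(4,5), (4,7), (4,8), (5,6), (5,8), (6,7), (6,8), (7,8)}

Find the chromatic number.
χ(G) = 3

Clique number ω(G) = 3 (lower bound: χ ≥ ω).
The clique on [4, 5, 8] has size 3, forcing χ ≥ 3, and the coloring below uses 3 colors, so χ(G) = 3.
A valid 3-coloring: color 1: [8]; color 2: [5, 7]; color 3: [4, 6].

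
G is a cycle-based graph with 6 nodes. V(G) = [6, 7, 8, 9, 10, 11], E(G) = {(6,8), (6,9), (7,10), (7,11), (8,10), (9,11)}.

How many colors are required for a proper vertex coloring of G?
χ(G) = 2

Clique number ω(G) = 2 (lower bound: χ ≥ ω).
The graph is bipartite (no odd cycle), so 2 colors suffice: χ(G) = 2.
A valid 2-coloring: color 1: [6, 10, 11]; color 2: [7, 8, 9].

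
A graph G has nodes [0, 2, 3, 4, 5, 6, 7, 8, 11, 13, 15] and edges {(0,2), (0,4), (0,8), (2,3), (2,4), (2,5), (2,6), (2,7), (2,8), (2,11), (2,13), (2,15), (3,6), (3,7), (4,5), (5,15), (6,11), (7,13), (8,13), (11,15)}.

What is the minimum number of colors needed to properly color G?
χ(G) = 3

Clique number ω(G) = 3 (lower bound: χ ≥ ω).
The clique on [0, 2, 8] has size 3, forcing χ ≥ 3, and the coloring below uses 3 colors, so χ(G) = 3.
A valid 3-coloring: color 1: [2]; color 2: [4, 6, 7, 8, 15]; color 3: [0, 3, 5, 11, 13].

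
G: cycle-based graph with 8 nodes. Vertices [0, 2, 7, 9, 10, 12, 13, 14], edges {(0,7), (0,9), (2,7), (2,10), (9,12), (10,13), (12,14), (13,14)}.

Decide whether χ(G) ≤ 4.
A valid 4-coloring: color 1: [0, 2, 12, 13]; color 2: [7, 9, 10, 14].
(χ(G) = 2 ≤ 4.)

Yes, G is 4-colorable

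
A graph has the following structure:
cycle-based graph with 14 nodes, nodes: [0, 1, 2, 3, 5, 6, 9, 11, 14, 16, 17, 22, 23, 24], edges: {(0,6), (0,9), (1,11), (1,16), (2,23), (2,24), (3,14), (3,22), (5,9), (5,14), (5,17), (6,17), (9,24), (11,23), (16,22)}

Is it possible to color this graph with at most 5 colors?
A valid 5-coloring: color 1: [2, 6, 9, 11, 14, 22]; color 2: [0, 3, 5, 16, 23, 24]; color 3: [1, 17].
(χ(G) = 3 ≤ 5.)

Yes, G is 5-colorable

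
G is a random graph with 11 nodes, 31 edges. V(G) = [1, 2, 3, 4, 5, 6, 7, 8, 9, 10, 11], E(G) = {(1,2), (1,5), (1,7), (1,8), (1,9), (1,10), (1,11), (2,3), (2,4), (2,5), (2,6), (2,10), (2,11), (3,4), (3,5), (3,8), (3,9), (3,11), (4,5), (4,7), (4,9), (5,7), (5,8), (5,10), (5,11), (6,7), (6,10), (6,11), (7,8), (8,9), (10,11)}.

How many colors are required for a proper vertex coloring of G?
Clique number ω(G) = 5 (lower bound: χ ≥ ω).
The clique on [1, 2, 5, 10, 11] has size 5, forcing χ ≥ 5, and the coloring below uses 5 colors, so χ(G) = 5.
A valid 5-coloring: color 1: [5, 6, 9]; color 2: [1, 3]; color 3: [2, 7]; color 4: [4, 8, 11]; color 5: [10].

χ(G) = 5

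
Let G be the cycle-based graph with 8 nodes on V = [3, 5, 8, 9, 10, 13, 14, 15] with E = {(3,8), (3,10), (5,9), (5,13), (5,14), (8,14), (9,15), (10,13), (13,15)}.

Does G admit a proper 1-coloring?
Edge (3,8) forces its endpoints to differ, so 1 color is not enough.

No, G is not 1-colorable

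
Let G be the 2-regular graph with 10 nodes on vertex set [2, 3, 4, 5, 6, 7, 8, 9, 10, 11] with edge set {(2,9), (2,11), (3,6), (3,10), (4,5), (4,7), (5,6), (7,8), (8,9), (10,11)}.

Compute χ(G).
χ(G) = 2

Clique number ω(G) = 2 (lower bound: χ ≥ ω).
The graph is bipartite (no odd cycle), so 2 colors suffice: χ(G) = 2.
A valid 2-coloring: color 1: [2, 4, 6, 8, 10]; color 2: [3, 5, 7, 9, 11].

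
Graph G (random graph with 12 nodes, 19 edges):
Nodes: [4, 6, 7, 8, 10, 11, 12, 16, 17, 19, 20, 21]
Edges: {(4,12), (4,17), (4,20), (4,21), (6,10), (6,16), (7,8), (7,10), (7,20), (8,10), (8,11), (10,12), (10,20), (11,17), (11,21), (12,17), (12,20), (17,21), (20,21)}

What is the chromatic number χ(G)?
χ(G) = 3

Clique number ω(G) = 3 (lower bound: χ ≥ ω).
The clique on [4, 12, 17] has size 3, forcing χ ≥ 3, and the coloring below uses 3 colors, so χ(G) = 3.
A valid 3-coloring: color 1: [4, 10, 11, 16, 19]; color 2: [6, 8, 17, 20]; color 3: [7, 12, 21].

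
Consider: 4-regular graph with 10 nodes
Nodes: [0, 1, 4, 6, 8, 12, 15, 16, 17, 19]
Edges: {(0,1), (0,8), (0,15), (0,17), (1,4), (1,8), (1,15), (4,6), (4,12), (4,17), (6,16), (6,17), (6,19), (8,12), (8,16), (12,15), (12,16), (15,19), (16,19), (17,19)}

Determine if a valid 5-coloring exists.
A valid 5-coloring: color 1: [1, 16, 17]; color 2: [0, 12, 19]; color 3: [4, 8, 15]; color 4: [6].
(χ(G) = 4 ≤ 5.)

Yes, G is 5-colorable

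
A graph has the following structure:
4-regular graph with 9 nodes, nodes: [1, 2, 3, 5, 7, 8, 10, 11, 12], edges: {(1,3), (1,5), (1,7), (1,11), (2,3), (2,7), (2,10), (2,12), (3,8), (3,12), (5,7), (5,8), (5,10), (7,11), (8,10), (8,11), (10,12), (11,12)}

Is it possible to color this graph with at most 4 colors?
A valid 4-coloring: color 1: [2, 5, 11]; color 2: [1, 8, 12]; color 3: [3, 7, 10].
(χ(G) = 3 ≤ 4.)

Yes, G is 4-colorable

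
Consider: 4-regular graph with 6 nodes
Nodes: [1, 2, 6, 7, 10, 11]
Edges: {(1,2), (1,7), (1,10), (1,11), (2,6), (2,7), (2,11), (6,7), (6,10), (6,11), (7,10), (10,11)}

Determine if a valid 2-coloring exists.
The clique on vertices [1, 2, 11] has size 3 > 2, so it alone needs 3 colors.

No, G is not 2-colorable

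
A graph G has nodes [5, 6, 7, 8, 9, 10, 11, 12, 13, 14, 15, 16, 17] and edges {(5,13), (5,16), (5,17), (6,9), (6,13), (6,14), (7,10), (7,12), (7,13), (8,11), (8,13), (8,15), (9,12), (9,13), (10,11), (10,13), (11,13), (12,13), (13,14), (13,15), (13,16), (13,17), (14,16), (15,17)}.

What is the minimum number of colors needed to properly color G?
χ(G) = 3

Clique number ω(G) = 3 (lower bound: χ ≥ ω).
The clique on [5, 13, 16] has size 3, forcing χ ≥ 3, and the coloring below uses 3 colors, so χ(G) = 3.
A valid 3-coloring: color 1: [13]; color 2: [6, 8, 10, 12, 16, 17]; color 3: [5, 7, 9, 11, 14, 15].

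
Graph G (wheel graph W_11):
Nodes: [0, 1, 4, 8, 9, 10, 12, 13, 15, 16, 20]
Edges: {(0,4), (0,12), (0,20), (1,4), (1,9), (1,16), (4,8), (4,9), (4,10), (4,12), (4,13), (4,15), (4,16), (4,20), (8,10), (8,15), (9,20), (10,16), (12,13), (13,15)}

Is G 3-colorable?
Yes, G is 3-colorable

A valid 3-coloring: color 1: [4]; color 2: [1, 10, 12, 15, 20]; color 3: [0, 8, 9, 13, 16].
(χ(G) = 3 ≤ 3.)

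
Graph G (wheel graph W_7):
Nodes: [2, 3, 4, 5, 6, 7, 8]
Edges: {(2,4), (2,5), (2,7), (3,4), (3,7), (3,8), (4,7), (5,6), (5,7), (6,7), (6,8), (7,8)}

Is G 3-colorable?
A valid 3-coloring: color 1: [7]; color 2: [2, 3, 6]; color 3: [4, 5, 8].
(χ(G) = 3 ≤ 3.)

Yes, G is 3-colorable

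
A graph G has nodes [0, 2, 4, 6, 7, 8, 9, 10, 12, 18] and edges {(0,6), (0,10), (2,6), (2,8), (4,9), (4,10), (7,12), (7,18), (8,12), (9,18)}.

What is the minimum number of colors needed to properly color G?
Clique number ω(G) = 2 (lower bound: χ ≥ ω).
The graph is bipartite (no odd cycle), so 2 colors suffice: χ(G) = 2.
A valid 2-coloring: color 1: [0, 2, 4, 12, 18]; color 2: [6, 7, 8, 9, 10].

χ(G) = 2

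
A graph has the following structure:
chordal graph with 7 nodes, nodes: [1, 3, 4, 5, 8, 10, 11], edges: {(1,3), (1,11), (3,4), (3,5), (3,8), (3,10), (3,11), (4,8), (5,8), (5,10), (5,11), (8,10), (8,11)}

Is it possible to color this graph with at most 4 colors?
Yes, G is 4-colorable

A valid 4-coloring: color 1: [3]; color 2: [1, 8]; color 3: [4, 10, 11]; color 4: [5].
(χ(G) = 4 ≤ 4.)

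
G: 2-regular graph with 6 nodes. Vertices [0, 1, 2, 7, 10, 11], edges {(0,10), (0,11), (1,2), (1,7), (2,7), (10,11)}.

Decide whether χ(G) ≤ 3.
Yes, G is 3-colorable

A valid 3-coloring: color 1: [1, 11]; color 2: [0, 7]; color 3: [2, 10].
(χ(G) = 3 ≤ 3.)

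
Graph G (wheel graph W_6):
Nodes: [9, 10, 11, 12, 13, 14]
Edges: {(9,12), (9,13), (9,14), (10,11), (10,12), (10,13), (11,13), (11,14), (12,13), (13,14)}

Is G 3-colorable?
No, G is not 3-colorable

Odd cycle [14, 9, 12, 10, 11] needs 3 colors (χ ≥ 3).
Vertex 13 is adjacent to every vertex of [9, 10, 11, 12, 14], which already need 3 colors among themselves, so 13 needs a new color (χ ≥ 4).
Hence χ(G) ≥ 4 > 3, so no proper 3-coloring exists.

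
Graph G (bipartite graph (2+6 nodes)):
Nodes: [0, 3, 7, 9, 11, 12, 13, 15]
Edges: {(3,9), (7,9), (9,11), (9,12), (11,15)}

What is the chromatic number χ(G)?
Clique number ω(G) = 2 (lower bound: χ ≥ ω).
The graph is bipartite (no odd cycle), so 2 colors suffice: χ(G) = 2.
A valid 2-coloring: color 1: [0, 9, 13, 15]; color 2: [3, 7, 11, 12].

χ(G) = 2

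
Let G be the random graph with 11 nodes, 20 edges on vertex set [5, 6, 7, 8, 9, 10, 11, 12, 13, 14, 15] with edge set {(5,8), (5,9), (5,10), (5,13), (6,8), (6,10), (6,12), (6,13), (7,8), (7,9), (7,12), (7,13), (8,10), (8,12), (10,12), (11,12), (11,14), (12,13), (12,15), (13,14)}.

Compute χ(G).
χ(G) = 4

Clique number ω(G) = 4 (lower bound: χ ≥ ω).
The clique on [6, 8, 10, 12] has size 4, forcing χ ≥ 4, and the coloring below uses 4 colors, so χ(G) = 4.
A valid 4-coloring: color 1: [5, 12, 14]; color 2: [8, 9, 11, 13, 15]; color 3: [7, 10]; color 4: [6].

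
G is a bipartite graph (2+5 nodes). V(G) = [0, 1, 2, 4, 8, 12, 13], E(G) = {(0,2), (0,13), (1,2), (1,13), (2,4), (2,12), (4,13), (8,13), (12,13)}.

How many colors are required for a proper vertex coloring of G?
Clique number ω(G) = 2 (lower bound: χ ≥ ω).
The graph is bipartite (no odd cycle), so 2 colors suffice: χ(G) = 2.
A valid 2-coloring: color 1: [2, 13]; color 2: [0, 1, 4, 8, 12].

χ(G) = 2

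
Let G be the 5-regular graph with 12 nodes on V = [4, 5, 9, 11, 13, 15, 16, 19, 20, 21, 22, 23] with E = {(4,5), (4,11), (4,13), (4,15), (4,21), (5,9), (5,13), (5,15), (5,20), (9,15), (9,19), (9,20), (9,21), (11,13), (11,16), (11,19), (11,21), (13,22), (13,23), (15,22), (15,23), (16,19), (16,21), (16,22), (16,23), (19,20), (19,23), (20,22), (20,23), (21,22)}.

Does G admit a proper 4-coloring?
Yes, G is 4-colorable

A valid 4-coloring: color 1: [13, 15, 19, 21]; color 2: [9, 11, 22, 23]; color 3: [4, 16, 20]; color 4: [5].
(χ(G) = 4 ≤ 4.)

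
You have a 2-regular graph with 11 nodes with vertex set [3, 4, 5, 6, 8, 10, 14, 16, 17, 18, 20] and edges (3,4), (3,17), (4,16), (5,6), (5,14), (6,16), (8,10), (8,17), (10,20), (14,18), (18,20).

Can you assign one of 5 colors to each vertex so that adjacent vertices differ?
A valid 5-coloring: color 1: [3, 6, 8, 14, 20]; color 2: [5, 10, 16, 17, 18]; color 3: [4].
(χ(G) = 3 ≤ 5.)

Yes, G is 5-colorable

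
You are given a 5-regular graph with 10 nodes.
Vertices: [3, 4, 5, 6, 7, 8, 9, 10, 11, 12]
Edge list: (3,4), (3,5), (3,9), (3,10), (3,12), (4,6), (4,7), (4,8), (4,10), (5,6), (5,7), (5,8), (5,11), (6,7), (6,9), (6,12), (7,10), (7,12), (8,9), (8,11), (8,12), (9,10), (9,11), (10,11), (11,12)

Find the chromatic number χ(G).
Clique number ω(G) = 3 (lower bound: χ ≥ ω).
The clique on [3, 9, 10] has size 3, forcing χ ≥ 3, and the coloring below uses 3 colors, so χ(G) = 3.
A valid 3-coloring: color 1: [6, 8, 10]; color 2: [3, 7, 11]; color 3: [4, 5, 9, 12].

χ(G) = 3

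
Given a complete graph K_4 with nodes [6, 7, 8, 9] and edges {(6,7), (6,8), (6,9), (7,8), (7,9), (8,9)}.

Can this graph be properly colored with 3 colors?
No, G is not 3-colorable

The clique on vertices [6, 7, 8, 9] has size 4 > 3, so it alone needs 4 colors.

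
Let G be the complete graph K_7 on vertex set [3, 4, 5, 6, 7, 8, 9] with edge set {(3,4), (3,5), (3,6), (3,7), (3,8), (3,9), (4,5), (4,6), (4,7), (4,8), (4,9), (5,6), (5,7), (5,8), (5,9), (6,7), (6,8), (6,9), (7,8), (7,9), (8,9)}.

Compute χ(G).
Clique number ω(G) = 7 (lower bound: χ ≥ ω).
The clique on [3, 4, 5, 6, 7, 8, 9] has size 7, forcing χ ≥ 7, and the coloring below uses 7 colors, so χ(G) = 7.
A valid 7-coloring: color 1: [7]; color 2: [6]; color 3: [4]; color 4: [8]; color 5: [3]; color 6: [5]; color 7: [9].

χ(G) = 7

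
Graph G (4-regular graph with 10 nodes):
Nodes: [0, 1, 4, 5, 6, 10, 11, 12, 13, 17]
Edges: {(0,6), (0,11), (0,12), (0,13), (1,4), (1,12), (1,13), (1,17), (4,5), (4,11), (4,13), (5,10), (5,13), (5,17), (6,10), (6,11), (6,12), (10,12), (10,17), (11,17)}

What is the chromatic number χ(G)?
Clique number ω(G) = 3 (lower bound: χ ≥ ω).
Suppose a proper 3-coloring c exists. The clique [0, 6, 11] takes 3 distinct colors; by symmetry let c(0) = 1, c(6) = 2, c(11) = 3.
- Vertex 12: neighbors [0, 6] already have colors [1, 2] ⇒ c(12) = 3.
- Vertex 10: neighbors [6, 12] already have colors [2, 3] ⇒ c(10) = 1.
- Vertex 17: neighbors [10, 11] already have colors [1, 3] ⇒ c(17) = 2.
- Vertex 1: neighbors [17, 12] already have colors [2, 3] ⇒ c(1) = 1.
- Vertex 4: neighbors [1, 11] already have colors [1, 3] ⇒ c(4) = 2.
- Vertex 5: neighbors [10, 4] already have colors [1, 2] ⇒ c(5) = 3.
- Vertex 13: neighbors [0, 4, 5] already have colors [1, 2, 3] — all 3 colors blocked. Contradiction.
The forced assignments end in a contradiction, so G has no proper 3-coloring (χ ≥ 4).
The coloring below uses 4 colors, so χ(G) = 4.
A valid 4-coloring: color 1: [0, 1, 10]; color 2: [11, 12, 13]; color 3: [5, 6]; color 4: [4, 17].

χ(G) = 4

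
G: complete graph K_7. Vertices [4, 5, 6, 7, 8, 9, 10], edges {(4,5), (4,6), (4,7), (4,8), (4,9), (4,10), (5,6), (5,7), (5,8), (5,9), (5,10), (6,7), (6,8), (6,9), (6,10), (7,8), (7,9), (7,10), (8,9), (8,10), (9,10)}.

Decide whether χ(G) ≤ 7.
A valid 7-coloring: color 1: [9]; color 2: [5]; color 3: [6]; color 4: [10]; color 5: [8]; color 6: [4]; color 7: [7].
(χ(G) = 7 ≤ 7.)

Yes, G is 7-colorable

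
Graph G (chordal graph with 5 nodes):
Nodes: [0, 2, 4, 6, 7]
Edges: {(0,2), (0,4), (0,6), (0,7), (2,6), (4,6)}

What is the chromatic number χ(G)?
Clique number ω(G) = 3 (lower bound: χ ≥ ω).
The clique on [0, 2, 6] has size 3, forcing χ ≥ 3, and the coloring below uses 3 colors, so χ(G) = 3.
A valid 3-coloring: color 1: [0]; color 2: [6, 7]; color 3: [2, 4].

χ(G) = 3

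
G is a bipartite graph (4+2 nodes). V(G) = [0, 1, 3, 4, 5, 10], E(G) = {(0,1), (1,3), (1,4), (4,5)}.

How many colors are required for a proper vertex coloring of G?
Clique number ω(G) = 2 (lower bound: χ ≥ ω).
The graph is bipartite (no odd cycle), so 2 colors suffice: χ(G) = 2.
A valid 2-coloring: color 1: [1, 5, 10]; color 2: [0, 3, 4].

χ(G) = 2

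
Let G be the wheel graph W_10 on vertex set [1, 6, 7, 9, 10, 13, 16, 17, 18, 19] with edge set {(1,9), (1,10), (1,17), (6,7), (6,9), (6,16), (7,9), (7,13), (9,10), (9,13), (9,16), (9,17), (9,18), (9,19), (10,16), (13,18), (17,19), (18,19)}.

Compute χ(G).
Clique number ω(G) = 3 (lower bound: χ ≥ ω).
Odd cycle [10, 16, 6, 7, 13, 18, 19, 17, 1] needs 3 colors (χ ≥ 3).
Vertex 9 is adjacent to every vertex of [1, 6, 7, 10, 13, 16, 17, 18, 19], which already need 3 colors among themselves, so 9 needs a new color (χ ≥ 4).
The coloring below uses 4 colors, so χ(G) = 4.
A valid 4-coloring: color 1: [9]; color 2: [6, 10, 13, 17]; color 3: [1, 7, 16, 18]; color 4: [19].

χ(G) = 4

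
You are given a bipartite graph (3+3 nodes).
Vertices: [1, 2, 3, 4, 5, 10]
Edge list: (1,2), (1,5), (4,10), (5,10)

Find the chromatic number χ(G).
χ(G) = 2

Clique number ω(G) = 2 (lower bound: χ ≥ ω).
The graph is bipartite (no odd cycle), so 2 colors suffice: χ(G) = 2.
A valid 2-coloring: color 1: [1, 3, 10]; color 2: [2, 4, 5].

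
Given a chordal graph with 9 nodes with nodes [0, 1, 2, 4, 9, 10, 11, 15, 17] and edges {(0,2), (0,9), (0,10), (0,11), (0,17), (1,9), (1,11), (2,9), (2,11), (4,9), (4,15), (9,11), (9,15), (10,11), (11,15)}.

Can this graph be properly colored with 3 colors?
No, G is not 3-colorable

The clique on vertices [0, 2, 9, 11] has size 4 > 3, so it alone needs 4 colors.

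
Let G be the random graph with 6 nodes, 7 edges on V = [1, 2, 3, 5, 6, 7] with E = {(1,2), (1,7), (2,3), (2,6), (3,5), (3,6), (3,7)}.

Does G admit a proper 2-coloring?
No, G is not 2-colorable

The clique on vertices [2, 3, 6] has size 3 > 2, so it alone needs 3 colors.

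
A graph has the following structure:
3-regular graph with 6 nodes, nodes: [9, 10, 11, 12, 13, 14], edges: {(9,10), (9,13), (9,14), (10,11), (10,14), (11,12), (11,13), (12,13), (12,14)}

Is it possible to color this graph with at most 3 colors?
A valid 3-coloring: color 1: [10, 13]; color 2: [11, 14]; color 3: [9, 12].
(χ(G) = 3 ≤ 3.)

Yes, G is 3-colorable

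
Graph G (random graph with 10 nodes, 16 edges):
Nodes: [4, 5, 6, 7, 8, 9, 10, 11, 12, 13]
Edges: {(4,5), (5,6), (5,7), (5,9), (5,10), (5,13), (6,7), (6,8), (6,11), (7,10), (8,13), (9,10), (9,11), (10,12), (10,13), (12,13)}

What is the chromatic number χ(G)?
Clique number ω(G) = 3 (lower bound: χ ≥ ω).
The clique on [10, 12, 13] has size 3, forcing χ ≥ 3, and the coloring below uses 3 colors, so χ(G) = 3.
A valid 3-coloring: color 1: [5, 8, 11, 12]; color 2: [4, 6, 10]; color 3: [7, 9, 13].

χ(G) = 3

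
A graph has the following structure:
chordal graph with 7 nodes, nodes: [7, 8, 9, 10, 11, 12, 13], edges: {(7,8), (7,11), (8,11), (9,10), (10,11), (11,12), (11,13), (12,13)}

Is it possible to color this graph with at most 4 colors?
Yes, G is 4-colorable

A valid 4-coloring: color 1: [9, 11]; color 2: [8, 10, 13]; color 3: [7, 12].
(χ(G) = 3 ≤ 4.)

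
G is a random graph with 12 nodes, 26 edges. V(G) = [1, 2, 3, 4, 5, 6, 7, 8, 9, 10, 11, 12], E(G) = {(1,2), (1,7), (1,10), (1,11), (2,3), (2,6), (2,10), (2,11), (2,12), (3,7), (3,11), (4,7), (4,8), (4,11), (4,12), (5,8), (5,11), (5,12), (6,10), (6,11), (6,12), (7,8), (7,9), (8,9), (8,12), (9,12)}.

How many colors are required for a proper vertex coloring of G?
Clique number ω(G) = 3 (lower bound: χ ≥ ω).
The clique on [1, 2, 10] has size 3, forcing χ ≥ 3, and the coloring below uses 3 colors, so χ(G) = 3.
A valid 3-coloring: color 1: [7, 10, 11, 12]; color 2: [2, 8]; color 3: [1, 3, 4, 5, 6, 9].

χ(G) = 3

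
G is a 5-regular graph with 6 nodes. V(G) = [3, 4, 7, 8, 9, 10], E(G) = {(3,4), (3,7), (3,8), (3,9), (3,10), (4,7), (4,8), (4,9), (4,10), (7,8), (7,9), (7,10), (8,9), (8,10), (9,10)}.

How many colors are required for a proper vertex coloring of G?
χ(G) = 6

Clique number ω(G) = 6 (lower bound: χ ≥ ω).
The clique on [3, 4, 7, 8, 9, 10] has size 6, forcing χ ≥ 6, and the coloring below uses 6 colors, so χ(G) = 6.
A valid 6-coloring: color 1: [10]; color 2: [3]; color 3: [9]; color 4: [4]; color 5: [7]; color 6: [8].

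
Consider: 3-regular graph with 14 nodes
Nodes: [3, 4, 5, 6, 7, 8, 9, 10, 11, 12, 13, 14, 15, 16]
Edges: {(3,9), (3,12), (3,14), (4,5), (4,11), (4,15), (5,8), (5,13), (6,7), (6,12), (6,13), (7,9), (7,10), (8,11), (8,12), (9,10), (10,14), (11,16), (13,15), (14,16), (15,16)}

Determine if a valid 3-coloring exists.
Yes, G is 3-colorable

A valid 3-coloring: color 1: [4, 10, 12, 13, 16]; color 2: [5, 6, 9, 11, 14, 15]; color 3: [3, 7, 8].
(χ(G) = 3 ≤ 3.)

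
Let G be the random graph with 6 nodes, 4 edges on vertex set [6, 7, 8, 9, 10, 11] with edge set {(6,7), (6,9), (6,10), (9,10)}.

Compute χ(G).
Clique number ω(G) = 3 (lower bound: χ ≥ ω).
The clique on [6, 9, 10] has size 3, forcing χ ≥ 3, and the coloring below uses 3 colors, so χ(G) = 3.
A valid 3-coloring: color 1: [6, 8, 11]; color 2: [7, 10]; color 3: [9].

χ(G) = 3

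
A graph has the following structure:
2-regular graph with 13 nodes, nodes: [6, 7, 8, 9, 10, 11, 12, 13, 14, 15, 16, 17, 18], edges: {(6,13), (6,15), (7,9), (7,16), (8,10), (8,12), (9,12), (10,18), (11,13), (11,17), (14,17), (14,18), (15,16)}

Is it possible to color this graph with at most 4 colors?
Yes, G is 4-colorable

A valid 4-coloring: color 1: [7, 10, 12, 13, 15, 17]; color 2: [6, 8, 9, 11, 14, 16]; color 3: [18].
(χ(G) = 3 ≤ 4.)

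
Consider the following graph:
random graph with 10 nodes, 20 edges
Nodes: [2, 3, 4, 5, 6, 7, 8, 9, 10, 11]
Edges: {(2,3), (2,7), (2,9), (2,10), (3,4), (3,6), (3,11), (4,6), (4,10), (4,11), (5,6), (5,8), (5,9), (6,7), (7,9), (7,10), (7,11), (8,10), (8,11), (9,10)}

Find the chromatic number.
Clique number ω(G) = 4 (lower bound: χ ≥ ω).
The clique on [2, 7, 9, 10] has size 4, forcing χ ≥ 4, and the coloring below uses 4 colors, so χ(G) = 4.
A valid 4-coloring: color 1: [4, 7, 8]; color 2: [3, 5, 10]; color 3: [2, 6, 11]; color 4: [9].

χ(G) = 4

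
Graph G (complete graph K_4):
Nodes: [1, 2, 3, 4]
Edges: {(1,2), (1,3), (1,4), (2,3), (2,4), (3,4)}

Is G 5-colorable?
Yes, G is 5-colorable

A valid 5-coloring: color 1: [3]; color 2: [4]; color 3: [2]; color 4: [1].
(χ(G) = 4 ≤ 5.)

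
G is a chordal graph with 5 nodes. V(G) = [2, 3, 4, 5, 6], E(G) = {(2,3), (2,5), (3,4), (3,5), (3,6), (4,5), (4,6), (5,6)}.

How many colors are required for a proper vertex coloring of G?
χ(G) = 4

Clique number ω(G) = 4 (lower bound: χ ≥ ω).
The clique on [3, 4, 5, 6] has size 4, forcing χ ≥ 4, and the coloring below uses 4 colors, so χ(G) = 4.
A valid 4-coloring: color 1: [5]; color 2: [3]; color 3: [2, 6]; color 4: [4].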